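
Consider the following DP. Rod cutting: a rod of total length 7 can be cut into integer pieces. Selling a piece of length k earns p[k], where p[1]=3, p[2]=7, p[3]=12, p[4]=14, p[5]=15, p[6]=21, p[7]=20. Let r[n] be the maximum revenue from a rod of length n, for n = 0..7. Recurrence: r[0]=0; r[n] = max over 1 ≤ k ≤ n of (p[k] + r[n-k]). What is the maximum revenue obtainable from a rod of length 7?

27

   n    0    1    2    3    4    5    6    7
r[n]    0    3    7   12   15   19   24   27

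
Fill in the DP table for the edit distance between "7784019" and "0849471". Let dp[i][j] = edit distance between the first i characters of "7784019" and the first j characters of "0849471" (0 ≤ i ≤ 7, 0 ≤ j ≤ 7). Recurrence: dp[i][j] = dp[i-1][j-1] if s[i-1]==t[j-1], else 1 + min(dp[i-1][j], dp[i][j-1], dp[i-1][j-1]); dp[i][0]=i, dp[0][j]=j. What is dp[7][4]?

4

   ''  0  8  4  9  4  7  1
''  0  1  2  3  4  5  6  7
 7  1  1  2  3  4  5  5  6
 7  2  2  2  3  4  5  5  6
 8  3  3  2  3  4  5  6  6
 4  4  4  3  2  3  4  5  6
 0  5  4  4  3  3  4  5  6
 1  6  5  5  4  4  4  5  5
 9  7  6  6  5  4  5  5  6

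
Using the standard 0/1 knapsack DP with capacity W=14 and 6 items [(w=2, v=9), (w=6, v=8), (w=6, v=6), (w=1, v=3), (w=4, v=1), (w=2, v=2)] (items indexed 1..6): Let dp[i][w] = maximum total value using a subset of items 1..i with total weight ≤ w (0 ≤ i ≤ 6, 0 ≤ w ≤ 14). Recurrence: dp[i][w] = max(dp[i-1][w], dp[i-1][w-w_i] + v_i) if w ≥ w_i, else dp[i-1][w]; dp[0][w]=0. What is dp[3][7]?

9

i\w   0   1   2   3   4   5   6   7   8   9  10  11  12  13  14
  0   0   0   0   0   0   0   0   0   0   0   0   0   0   0   0
  1   0   0   9   9   9   9   9   9   9   9   9   9   9   9   9
  2   0   0   9   9   9   9   9   9  17  17  17  17  17  17  17
  3   0   0   9   9   9   9   9   9  17  17  17  17  17  17  23
  4   0   3   9  12  12  12  12  12  17  20  20  20  20  20  23
  5   0   3   9  12  12  12  12  13  17  20  20  20  20  21  23
  6   0   3   9  12  12  14  14  14  17  20  20  22  22  22  23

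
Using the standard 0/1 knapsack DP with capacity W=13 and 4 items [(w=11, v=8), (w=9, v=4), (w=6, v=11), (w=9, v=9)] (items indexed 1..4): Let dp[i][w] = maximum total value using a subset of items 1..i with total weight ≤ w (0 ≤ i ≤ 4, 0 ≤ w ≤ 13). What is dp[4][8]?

i\w   0   1   2   3   4   5   6   7   8   9  10  11  12  13
  0   0   0   0   0   0   0   0   0   0   0   0   0   0   0
  1   0   0   0   0   0   0   0   0   0   0   0   8   8   8
  2   0   0   0   0   0   0   0   0   0   4   4   8   8   8
  3   0   0   0   0   0   0  11  11  11  11  11  11  11  11
  4   0   0   0   0   0   0  11  11  11  11  11  11  11  11

11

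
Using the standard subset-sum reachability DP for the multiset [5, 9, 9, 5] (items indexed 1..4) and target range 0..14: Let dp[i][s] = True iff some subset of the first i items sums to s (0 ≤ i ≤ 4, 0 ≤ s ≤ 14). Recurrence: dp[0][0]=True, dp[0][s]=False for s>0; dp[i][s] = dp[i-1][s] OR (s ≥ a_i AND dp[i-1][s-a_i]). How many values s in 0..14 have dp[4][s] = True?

i\s   0   1   2   3   4   5   6   7   8   9  10  11  12  13  14
  0   T   F   F   F   F   F   F   F   F   F   F   F   F   F   F
  1   T   F   F   F   F   T   F   F   F   F   F   F   F   F   F
  2   T   F   F   F   F   T   F   F   F   T   F   F   F   F   T
  3   T   F   F   F   F   T   F   F   F   T   F   F   F   F   T
  4   T   F   F   F   F   T   F   F   F   T   T   F   F   F   T

5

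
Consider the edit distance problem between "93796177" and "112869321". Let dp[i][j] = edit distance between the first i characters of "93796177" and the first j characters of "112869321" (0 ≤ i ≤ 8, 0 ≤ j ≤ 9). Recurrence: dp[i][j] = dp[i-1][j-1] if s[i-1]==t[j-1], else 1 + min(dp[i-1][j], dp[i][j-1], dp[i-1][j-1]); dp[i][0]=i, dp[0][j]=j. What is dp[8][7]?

   ''  1  1  2  8  6  9  3  2  1
''  0  1  2  3  4  5  6  7  8  9
 9  1  1  2  3  4  5  5  6  7  8
 3  2  2  2  3  4  5  6  5  6  7
 7  3  3  3  3  4  5  6  6  6  7
 9  4  4  4  4  4  5  5  6  7  7
 6  5  5  5  5  5  4  5  6  7  8
 1  6  5  5  6  6  5  5  6  7  7
 7  7  6  6  6  7  6  6  6  7  8
 7  8  7  7  7  7  7  7  7  7  8

7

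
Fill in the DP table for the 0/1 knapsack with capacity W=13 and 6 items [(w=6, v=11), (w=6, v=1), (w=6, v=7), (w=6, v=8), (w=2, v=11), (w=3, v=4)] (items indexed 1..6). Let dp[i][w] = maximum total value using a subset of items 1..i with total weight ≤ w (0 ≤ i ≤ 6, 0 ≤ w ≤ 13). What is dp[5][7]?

i\w   0   1   2   3   4   5   6   7   8   9  10  11  12  13
  0   0   0   0   0   0   0   0   0   0   0   0   0   0   0
  1   0   0   0   0   0   0  11  11  11  11  11  11  11  11
  2   0   0   0   0   0   0  11  11  11  11  11  11  12  12
  3   0   0   0   0   0   0  11  11  11  11  11  11  18  18
  4   0   0   0   0   0   0  11  11  11  11  11  11  19  19
  5   0   0  11  11  11  11  11  11  22  22  22  22  22  22
  6   0   0  11  11  11  15  15  15  22  22  22  26  26  26

11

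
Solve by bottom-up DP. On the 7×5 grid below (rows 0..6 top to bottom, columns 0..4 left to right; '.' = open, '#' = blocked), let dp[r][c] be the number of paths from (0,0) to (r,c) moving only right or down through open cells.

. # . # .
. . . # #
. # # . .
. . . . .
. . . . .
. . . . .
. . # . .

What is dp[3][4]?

1

r\c   0   1   2   3   4
  0   1   0   0   0   0
  1   1   1   1   0   0
  2   1   0   0   0   0
  3   1   1   1   1   1
  4   1   2   3   4   5
  5   1   3   6  10  15
  6   1   4   0  10  25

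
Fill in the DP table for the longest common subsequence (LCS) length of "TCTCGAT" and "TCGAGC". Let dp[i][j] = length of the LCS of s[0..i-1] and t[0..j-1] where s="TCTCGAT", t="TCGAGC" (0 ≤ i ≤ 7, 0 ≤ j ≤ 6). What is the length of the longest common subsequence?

   ''  T  C  G  A  G  C
''  0  0  0  0  0  0  0
 T  0  1  1  1  1  1  1
 C  0  1  2  2  2  2  2
 T  0  1  2  2  2  2  2
 C  0  1  2  2  2  2  3
 G  0  1  2  3  3  3  3
 A  0  1  2  3  4  4  4
 T  0  1  2  3  4  4  4

4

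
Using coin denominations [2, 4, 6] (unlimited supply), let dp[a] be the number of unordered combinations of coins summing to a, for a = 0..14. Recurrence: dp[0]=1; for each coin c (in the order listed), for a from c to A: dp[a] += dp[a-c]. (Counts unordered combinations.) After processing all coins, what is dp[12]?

7

after  coin     0     1     2     3     4     5     6     7     8     9    10    11    12    13    14
          2     1     0     1     0     1     0     1     0     1     0     1     0     1     0     1
          4     1     0     1     0     2     0     2     0     3     0     3     0     4     0     4
          6     1     0     1     0     2     0     3     0     4     0     5     0     7     0     8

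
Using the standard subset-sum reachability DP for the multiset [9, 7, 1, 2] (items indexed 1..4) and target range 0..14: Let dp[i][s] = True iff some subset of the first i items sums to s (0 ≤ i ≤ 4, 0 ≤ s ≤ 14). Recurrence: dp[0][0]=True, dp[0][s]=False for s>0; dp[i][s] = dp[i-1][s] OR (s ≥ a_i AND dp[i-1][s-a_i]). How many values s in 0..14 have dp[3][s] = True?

i\s   0   1   2   3   4   5   6   7   8   9  10  11  12  13  14
  0   T   F   F   F   F   F   F   F   F   F   F   F   F   F   F
  1   T   F   F   F   F   F   F   F   F   T   F   F   F   F   F
  2   T   F   F   F   F   F   F   T   F   T   F   F   F   F   F
  3   T   T   F   F   F   F   F   T   T   T   T   F   F   F   F
  4   T   T   T   T   F   F   F   T   T   T   T   T   T   F   F

6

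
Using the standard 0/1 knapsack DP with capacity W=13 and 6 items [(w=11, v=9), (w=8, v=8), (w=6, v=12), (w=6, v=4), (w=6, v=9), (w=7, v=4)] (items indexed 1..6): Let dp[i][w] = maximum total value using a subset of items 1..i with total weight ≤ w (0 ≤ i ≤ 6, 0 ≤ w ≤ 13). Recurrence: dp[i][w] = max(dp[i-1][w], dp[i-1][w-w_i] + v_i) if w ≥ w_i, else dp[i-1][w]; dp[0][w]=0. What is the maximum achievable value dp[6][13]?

21

i\w   0   1   2   3   4   5   6   7   8   9  10  11  12  13
  0   0   0   0   0   0   0   0   0   0   0   0   0   0   0
  1   0   0   0   0   0   0   0   0   0   0   0   9   9   9
  2   0   0   0   0   0   0   0   0   8   8   8   9   9   9
  3   0   0   0   0   0   0  12  12  12  12  12  12  12  12
  4   0   0   0   0   0   0  12  12  12  12  12  12  16  16
  5   0   0   0   0   0   0  12  12  12  12  12  12  21  21
  6   0   0   0   0   0   0  12  12  12  12  12  12  21  21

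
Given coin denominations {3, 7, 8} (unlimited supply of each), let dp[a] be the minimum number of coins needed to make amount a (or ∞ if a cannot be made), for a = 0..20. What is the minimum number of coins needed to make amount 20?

4

 a  0  1  2  3  4  5  6  7  8  9 10 11 12 13 14 15 16 17 18 19 20
dp  0  -  -  1  -  -  2  1  1  3  2  2  4  3  2  2  2  3  3  3  4
(- denotes ∞ / unreachable)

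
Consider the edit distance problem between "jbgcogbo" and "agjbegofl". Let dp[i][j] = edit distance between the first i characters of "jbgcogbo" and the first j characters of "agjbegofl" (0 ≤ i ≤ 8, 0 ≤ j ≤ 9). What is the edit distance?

   ''  a  g  j  b  e  g  o  f  l
''  0  1  2  3  4  5  6  7  8  9
 j  1  1  2  2  3  4  5  6  7  8
 b  2  2  2  3  2  3  4  5  6  7
 g  3  3  2  3  3  3  3  4  5  6
 c  4  4  3  3  4  4  4  4  5  6
 o  5  5  4  4  4  5  5  4  5  6
 g  6  6  5  5  5  5  5  5  5  6
 b  7  7  6  6  5  6  6  6  6  6
 o  8  8  7  7  6  6  7  6  7  7

7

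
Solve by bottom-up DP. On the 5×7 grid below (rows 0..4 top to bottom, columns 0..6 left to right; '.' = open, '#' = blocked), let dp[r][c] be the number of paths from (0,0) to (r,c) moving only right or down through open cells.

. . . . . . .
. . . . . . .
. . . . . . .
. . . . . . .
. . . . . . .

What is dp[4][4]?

70

r\c   0   1   2   3   4   5   6
  0   1   1   1   1   1   1   1
  1   1   2   3   4   5   6   7
  2   1   3   6  10  15  21  28
  3   1   4  10  20  35  56  84
  4   1   5  15  35  70 126 210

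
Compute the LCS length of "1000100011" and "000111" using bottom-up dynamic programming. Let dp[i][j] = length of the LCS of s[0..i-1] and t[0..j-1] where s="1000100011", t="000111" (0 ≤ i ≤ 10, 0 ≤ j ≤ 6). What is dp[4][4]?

3

   ''  0  0  0  1  1  1
''  0  0  0  0  0  0  0
 1  0  0  0  0  1  1  1
 0  0  1  1  1  1  1  1
 0  0  1  2  2  2  2  2
 0  0  1  2  3  3  3  3
 1  0  1  2  3  4  4  4
 0  0  1  2  3  4  4  4
 0  0  1  2  3  4  4  4
 0  0  1  2  3  4  4  4
 1  0  1  2  3  4  5  5
 1  0  1  2  3  4  5  6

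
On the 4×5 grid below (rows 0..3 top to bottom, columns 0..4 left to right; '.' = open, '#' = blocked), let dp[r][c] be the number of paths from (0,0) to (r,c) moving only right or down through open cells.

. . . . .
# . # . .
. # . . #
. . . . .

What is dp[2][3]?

r\c   0   1   2   3   4
  0   1   1   1   1   1
  1   0   1   0   1   2
  2   0   0   0   1   0
  3   0   0   0   1   1

1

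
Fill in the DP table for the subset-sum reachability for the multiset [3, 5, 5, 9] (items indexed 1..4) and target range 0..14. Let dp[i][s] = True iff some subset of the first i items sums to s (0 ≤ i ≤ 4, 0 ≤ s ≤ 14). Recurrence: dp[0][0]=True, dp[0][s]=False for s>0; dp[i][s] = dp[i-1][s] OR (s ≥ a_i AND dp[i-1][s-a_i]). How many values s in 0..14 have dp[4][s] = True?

i\s   0   1   2   3   4   5   6   7   8   9  10  11  12  13  14
  0   T   F   F   F   F   F   F   F   F   F   F   F   F   F   F
  1   T   F   F   T   F   F   F   F   F   F   F   F   F   F   F
  2   T   F   F   T   F   T   F   F   T   F   F   F   F   F   F
  3   T   F   F   T   F   T   F   F   T   F   T   F   F   T   F
  4   T   F   F   T   F   T   F   F   T   T   T   F   T   T   T

9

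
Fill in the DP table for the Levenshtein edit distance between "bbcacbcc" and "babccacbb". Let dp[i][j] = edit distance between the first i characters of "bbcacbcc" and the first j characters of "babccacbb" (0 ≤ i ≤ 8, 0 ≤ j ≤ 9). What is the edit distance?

   ''  b  a  b  c  c  a  c  b  b
''  0  1  2  3  4  5  6  7  8  9
 b  1  0  1  2  3  4  5  6  7  8
 b  2  1  1  1  2  3  4  5  6  7
 c  3  2  2  2  1  2  3  4  5  6
 a  4  3  2  3  2  2  2  3  4  5
 c  5  4  3  3  3  2  3  2  3  4
 b  6  5  4  3  4  3  3  3  2  3
 c  7  6  5  4  3  4  4  3  3  3
 c  8  7  6  5  4  3  4  4  4  4

4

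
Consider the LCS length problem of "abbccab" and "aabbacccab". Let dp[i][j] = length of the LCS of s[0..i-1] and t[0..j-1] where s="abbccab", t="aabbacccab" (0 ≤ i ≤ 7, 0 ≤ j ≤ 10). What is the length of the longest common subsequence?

7

   ''  a  a  b  b  a  c  c  c  a  b
''  0  0  0  0  0  0  0  0  0  0  0
 a  0  1  1  1  1  1  1  1  1  1  1
 b  0  1  1  2  2  2  2  2  2  2  2
 b  0  1  1  2  3  3  3  3  3  3  3
 c  0  1  1  2  3  3  4  4  4  4  4
 c  0  1  1  2  3  3  4  5  5  5  5
 a  0  1  2  2  3  4  4  5  5  6  6
 b  0  1  2  3  3  4  4  5  5  6  7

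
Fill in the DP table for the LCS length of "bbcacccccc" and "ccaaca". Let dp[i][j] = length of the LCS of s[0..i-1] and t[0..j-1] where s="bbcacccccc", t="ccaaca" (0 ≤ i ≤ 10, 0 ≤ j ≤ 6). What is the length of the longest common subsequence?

   ''  c  c  a  a  c  a
''  0  0  0  0  0  0  0
 b  0  0  0  0  0  0  0
 b  0  0  0  0  0  0  0
 c  0  1  1  1  1  1  1
 a  0  1  1  2  2  2  2
 c  0  1  2  2  2  3  3
 c  0  1  2  2  2  3  3
 c  0  1  2  2  2  3  3
 c  0  1  2  2  2  3  3
 c  0  1  2  2  2  3  3
 c  0  1  2  2  2  3  3

3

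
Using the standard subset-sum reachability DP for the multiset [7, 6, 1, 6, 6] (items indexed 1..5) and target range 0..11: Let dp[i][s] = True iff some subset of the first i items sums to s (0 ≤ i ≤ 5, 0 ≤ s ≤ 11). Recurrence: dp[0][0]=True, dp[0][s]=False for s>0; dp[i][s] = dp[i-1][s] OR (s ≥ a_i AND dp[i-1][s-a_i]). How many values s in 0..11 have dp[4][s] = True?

i\s   0   1   2   3   4   5   6   7   8   9  10  11
  0   T   F   F   F   F   F   F   F   F   F   F   F
  1   T   F   F   F   F   F   F   T   F   F   F   F
  2   T   F   F   F   F   F   T   T   F   F   F   F
  3   T   T   F   F   F   F   T   T   T   F   F   F
  4   T   T   F   F   F   F   T   T   T   F   F   F
  5   T   T   F   F   F   F   T   T   T   F   F   F

5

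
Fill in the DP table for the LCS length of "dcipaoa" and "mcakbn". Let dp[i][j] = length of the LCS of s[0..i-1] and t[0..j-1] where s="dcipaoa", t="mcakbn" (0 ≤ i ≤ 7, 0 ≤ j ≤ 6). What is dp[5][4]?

   ''  m  c  a  k  b  n
''  0  0  0  0  0  0  0
 d  0  0  0  0  0  0  0
 c  0  0  1  1  1  1  1
 i  0  0  1  1  1  1  1
 p  0  0  1  1  1  1  1
 a  0  0  1  2  2  2  2
 o  0  0  1  2  2  2  2
 a  0  0  1  2  2  2  2

2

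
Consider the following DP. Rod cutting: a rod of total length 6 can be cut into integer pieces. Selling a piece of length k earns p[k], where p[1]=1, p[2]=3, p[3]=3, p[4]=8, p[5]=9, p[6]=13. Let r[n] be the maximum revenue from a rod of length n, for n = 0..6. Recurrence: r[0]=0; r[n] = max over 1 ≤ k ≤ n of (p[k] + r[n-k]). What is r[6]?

13

   n    0    1    2    3    4    5    6
r[n]    0    1    3    4    8    9   13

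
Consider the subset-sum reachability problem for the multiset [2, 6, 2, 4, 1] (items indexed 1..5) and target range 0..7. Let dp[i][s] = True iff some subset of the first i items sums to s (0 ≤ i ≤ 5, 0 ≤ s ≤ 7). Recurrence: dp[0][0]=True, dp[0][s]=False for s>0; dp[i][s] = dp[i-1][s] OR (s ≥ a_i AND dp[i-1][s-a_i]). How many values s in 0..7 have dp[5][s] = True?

i\s   0   1   2   3   4   5   6   7
  0   T   F   F   F   F   F   F   F
  1   T   F   T   F   F   F   F   F
  2   T   F   T   F   F   F   T   F
  3   T   F   T   F   T   F   T   F
  4   T   F   T   F   T   F   T   F
  5   T   T   T   T   T   T   T   T

8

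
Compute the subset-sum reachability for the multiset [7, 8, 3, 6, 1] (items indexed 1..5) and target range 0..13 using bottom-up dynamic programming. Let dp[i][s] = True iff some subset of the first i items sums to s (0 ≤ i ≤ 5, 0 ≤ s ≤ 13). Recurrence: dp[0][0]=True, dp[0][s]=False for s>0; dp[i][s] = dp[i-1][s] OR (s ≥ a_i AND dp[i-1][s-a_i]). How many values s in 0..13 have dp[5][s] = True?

12

i\s   0   1   2   3   4   5   6   7   8   9  10  11  12  13
  0   T   F   F   F   F   F   F   F   F   F   F   F   F   F
  1   T   F   F   F   F   F   F   T   F   F   F   F   F   F
  2   T   F   F   F   F   F   F   T   T   F   F   F   F   F
  3   T   F   F   T   F   F   F   T   T   F   T   T   F   F
  4   T   F   F   T   F   F   T   T   T   T   T   T   F   T
  5   T   T   F   T   T   F   T   T   T   T   T   T   T   T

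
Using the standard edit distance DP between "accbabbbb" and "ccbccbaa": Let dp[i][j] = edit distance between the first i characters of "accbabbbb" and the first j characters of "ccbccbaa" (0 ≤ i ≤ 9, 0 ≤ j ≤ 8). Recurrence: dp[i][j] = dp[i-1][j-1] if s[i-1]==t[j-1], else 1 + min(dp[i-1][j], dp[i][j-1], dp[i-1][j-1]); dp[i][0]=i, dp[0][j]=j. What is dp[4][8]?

   ''  c  c  b  c  c  b  a  a
''  0  1  2  3  4  5  6  7  8
 a  1  1  2  3  4  5  6  6  7
 c  2  1  1  2  3  4  5  6  7
 c  3  2  1  2  2  3  4  5  6
 b  4  3  2  1  2  3  3  4  5
 a  5  4  3  2  2  3  4  3  4
 b  6  5  4  3  3  3  3  4  4
 b  7  6  5  4  4  4  3  4  5
 b  8  7  6  5  5  5  4  4  5
 b  9  8  7  6  6  6  5  5  5

5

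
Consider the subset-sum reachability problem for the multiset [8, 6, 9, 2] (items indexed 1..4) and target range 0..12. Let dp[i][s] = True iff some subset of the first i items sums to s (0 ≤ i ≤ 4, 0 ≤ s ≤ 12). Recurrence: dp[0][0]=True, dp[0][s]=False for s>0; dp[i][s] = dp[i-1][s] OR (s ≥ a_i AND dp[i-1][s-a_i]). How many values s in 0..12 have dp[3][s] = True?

i\s   0   1   2   3   4   5   6   7   8   9  10  11  12
  0   T   F   F   F   F   F   F   F   F   F   F   F   F
  1   T   F   F   F   F   F   F   F   T   F   F   F   F
  2   T   F   F   F   F   F   T   F   T   F   F   F   F
  3   T   F   F   F   F   F   T   F   T   T   F   F   F
  4   T   F   T   F   F   F   T   F   T   T   T   T   F

4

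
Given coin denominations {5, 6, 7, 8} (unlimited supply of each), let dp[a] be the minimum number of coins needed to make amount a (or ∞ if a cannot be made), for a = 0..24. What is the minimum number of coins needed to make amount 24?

 a  0  1  2  3  4  5  6  7  8  9 10 11 12 13 14 15 16 17 18 19 20 21 22 23 24
dp  0  -  -  -  -  1  1  1  1  -  2  2  2  2  2  2  2  3  3  3  3  3  3  3  3
(- denotes ∞ / unreachable)

3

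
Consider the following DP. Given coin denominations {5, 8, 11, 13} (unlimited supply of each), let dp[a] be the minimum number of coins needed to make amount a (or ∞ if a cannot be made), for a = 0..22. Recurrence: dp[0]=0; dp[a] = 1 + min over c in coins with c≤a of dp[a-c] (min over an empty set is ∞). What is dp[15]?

3

 a  0  1  2  3  4  5  6  7  8  9 10 11 12 13 14 15 16 17 18 19 20 21 22
dp  0  -  -  -  -  1  -  -  1  -  2  1  -  1  -  3  2  -  2  2  4  2  2
(- denotes ∞ / unreachable)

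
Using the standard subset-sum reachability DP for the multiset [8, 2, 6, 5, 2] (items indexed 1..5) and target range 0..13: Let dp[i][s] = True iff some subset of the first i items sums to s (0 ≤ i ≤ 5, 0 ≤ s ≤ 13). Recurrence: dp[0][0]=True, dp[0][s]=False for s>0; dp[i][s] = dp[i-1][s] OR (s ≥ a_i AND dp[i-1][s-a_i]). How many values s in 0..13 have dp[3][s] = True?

5

i\s   0   1   2   3   4   5   6   7   8   9  10  11  12  13
  0   T   F   F   F   F   F   F   F   F   F   F   F   F   F
  1   T   F   F   F   F   F   F   F   T   F   F   F   F   F
  2   T   F   T   F   F   F   F   F   T   F   T   F   F   F
  3   T   F   T   F   F   F   T   F   T   F   T   F   F   F
  4   T   F   T   F   F   T   T   T   T   F   T   T   F   T
  5   T   F   T   F   T   T   T   T   T   T   T   T   T   T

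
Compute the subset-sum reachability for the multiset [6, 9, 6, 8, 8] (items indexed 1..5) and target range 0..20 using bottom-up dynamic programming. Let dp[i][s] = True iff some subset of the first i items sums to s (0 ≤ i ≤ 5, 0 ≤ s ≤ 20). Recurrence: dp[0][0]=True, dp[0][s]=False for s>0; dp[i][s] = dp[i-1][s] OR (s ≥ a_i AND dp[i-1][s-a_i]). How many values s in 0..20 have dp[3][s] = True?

5

i\s   0   1   2   3   4   5   6   7   8   9  10  11  12  13  14  15  16  17  18  19  20
  0   T   F   F   F   F   F   F   F   F   F   F   F   F   F   F   F   F   F   F   F   F
  1   T   F   F   F   F   F   T   F   F   F   F   F   F   F   F   F   F   F   F   F   F
  2   T   F   F   F   F   F   T   F   F   T   F   F   F   F   F   T   F   F   F   F   F
  3   T   F   F   F   F   F   T   F   F   T   F   F   T   F   F   T   F   F   F   F   F
  4   T   F   F   F   F   F   T   F   T   T   F   F   T   F   T   T   F   T   F   F   T
  5   T   F   F   F   F   F   T   F   T   T   F   F   T   F   T   T   T   T   F   F   T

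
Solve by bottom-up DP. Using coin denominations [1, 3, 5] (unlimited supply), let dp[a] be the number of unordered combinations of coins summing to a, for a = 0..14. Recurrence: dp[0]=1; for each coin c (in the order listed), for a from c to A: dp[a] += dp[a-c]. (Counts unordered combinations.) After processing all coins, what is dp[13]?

after  coin     0     1     2     3     4     5     6     7     8     9    10    11    12    13    14
          1     1     1     1     1     1     1     1     1     1     1     1     1     1     1     1
          3     1     1     1     2     2     2     3     3     3     4     4     4     5     5     5
          5     1     1     1     2     2     3     4     4     5     6     7     8     9    10    11

10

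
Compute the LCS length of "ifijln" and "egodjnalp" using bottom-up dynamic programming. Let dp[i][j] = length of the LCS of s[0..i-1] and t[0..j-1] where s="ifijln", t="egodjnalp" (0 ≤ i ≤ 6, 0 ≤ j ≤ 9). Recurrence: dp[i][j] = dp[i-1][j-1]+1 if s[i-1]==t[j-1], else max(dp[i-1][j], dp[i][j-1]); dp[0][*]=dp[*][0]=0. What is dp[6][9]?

2

   ''  e  g  o  d  j  n  a  l  p
''  0  0  0  0  0  0  0  0  0  0
 i  0  0  0  0  0  0  0  0  0  0
 f  0  0  0  0  0  0  0  0  0  0
 i  0  0  0  0  0  0  0  0  0  0
 j  0  0  0  0  0  1  1  1  1  1
 l  0  0  0  0  0  1  1  1  2  2
 n  0  0  0  0  0  1  2  2  2  2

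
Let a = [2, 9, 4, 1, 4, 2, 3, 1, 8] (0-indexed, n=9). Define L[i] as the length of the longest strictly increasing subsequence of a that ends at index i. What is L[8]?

   i    0    1    2    3    4    5    6    7    8
a[i]    2    9    4    1    4    2    3    1    8
L[i]    1    2    2    1    2    2    3    1    4

4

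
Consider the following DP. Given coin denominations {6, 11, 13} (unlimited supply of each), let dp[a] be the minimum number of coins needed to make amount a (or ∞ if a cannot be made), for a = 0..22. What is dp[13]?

 a  0  1  2  3  4  5  6  7  8  9 10 11 12 13 14 15 16 17 18 19 20 21 22
dp  0  -  -  -  -  -  1  -  -  -  -  1  2  1  -  -  -  2  3  2  -  -  2
(- denotes ∞ / unreachable)

1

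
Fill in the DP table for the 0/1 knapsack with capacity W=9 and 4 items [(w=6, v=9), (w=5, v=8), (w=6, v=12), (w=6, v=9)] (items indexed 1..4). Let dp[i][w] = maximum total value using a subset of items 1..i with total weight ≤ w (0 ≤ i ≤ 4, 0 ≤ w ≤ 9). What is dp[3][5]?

8

i\w   0   1   2   3   4   5   6   7   8   9
  0   0   0   0   0   0   0   0   0   0   0
  1   0   0   0   0   0   0   9   9   9   9
  2   0   0   0   0   0   8   9   9   9   9
  3   0   0   0   0   0   8  12  12  12  12
  4   0   0   0   0   0   8  12  12  12  12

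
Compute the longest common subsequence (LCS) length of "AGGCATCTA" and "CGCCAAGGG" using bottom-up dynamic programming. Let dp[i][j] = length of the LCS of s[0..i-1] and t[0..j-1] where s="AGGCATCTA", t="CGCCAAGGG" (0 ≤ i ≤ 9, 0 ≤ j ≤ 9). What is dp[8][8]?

   ''  C  G  C  C  A  A  G  G  G
''  0  0  0  0  0  0  0  0  0  0
 A  0  0  0  0  0  1  1  1  1  1
 G  0  0  1  1  1  1  1  2  2  2
 G  0  0  1  1  1  1  1  2  3  3
 C  0  1  1  2  2  2  2  2  3  3
 A  0  1  1  2  2  3  3  3  3  3
 T  0  1  1  2  2  3  3  3  3  3
 C  0  1  1  2  3  3  3  3  3  3
 T  0  1  1  2  3  3  3  3  3  3
 A  0  1  1  2  3  4  4  4  4  4

3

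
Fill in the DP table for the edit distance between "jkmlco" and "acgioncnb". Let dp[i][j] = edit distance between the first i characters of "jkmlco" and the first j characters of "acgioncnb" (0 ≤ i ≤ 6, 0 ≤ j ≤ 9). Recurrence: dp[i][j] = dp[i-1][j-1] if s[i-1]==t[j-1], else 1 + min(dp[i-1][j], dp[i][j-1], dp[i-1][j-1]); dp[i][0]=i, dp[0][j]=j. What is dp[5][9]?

8

   ''  a  c  g  i  o  n  c  n  b
''  0  1  2  3  4  5  6  7  8  9
 j  1  1  2  3  4  5  6  7  8  9
 k  2  2  2  3  4  5  6  7  8  9
 m  3  3  3  3  4  5  6  7  8  9
 l  4  4  4  4  4  5  6  7  8  9
 c  5  5  4  5  5  5  6  6  7  8
 o  6  6  5  5  6  5  6  7  7  8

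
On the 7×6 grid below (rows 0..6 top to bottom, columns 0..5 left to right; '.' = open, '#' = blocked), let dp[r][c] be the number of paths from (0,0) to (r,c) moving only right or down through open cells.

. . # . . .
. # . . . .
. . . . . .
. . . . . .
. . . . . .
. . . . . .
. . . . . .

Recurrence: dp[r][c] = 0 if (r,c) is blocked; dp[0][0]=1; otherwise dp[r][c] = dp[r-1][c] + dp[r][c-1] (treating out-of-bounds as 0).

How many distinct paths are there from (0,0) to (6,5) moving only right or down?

126

r\c   0   1   2   3   4   5
  0   1   1   0   0   0   0
  1   1   0   0   0   0   0
  2   1   1   1   1   1   1
  3   1   2   3   4   5   6
  4   1   3   6  10  15  21
  5   1   4  10  20  35  56
  6   1   5  15  35  70 126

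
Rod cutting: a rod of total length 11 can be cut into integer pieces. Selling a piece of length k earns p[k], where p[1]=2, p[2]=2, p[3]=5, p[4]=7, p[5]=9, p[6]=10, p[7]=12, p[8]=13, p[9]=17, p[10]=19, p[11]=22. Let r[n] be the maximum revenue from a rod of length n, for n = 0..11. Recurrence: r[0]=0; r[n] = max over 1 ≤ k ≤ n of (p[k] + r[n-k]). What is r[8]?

16

   n    0    1    2    3    4    5    6    7    8    9   10   11
r[n]    0    2    4    6    8   10   12   14   16   18   20   22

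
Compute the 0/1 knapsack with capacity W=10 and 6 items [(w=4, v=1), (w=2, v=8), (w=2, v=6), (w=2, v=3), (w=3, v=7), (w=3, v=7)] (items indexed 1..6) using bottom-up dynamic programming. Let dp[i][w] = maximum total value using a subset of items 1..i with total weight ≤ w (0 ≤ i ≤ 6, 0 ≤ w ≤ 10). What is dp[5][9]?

i\w   0   1   2   3   4   5   6   7   8   9  10
  0   0   0   0   0   0   0   0   0   0   0   0
  1   0   0   0   0   1   1   1   1   1   1   1
  2   0   0   8   8   8   8   9   9   9   9   9
  3   0   0   8   8  14  14  14  14  15  15  15
  4   0   0   8   8  14  14  17  17  17  17  18
  5   0   0   8   8  14  15  17  21  21  24  24
  6   0   0   8   8  14  15  17  21  22  24  28

24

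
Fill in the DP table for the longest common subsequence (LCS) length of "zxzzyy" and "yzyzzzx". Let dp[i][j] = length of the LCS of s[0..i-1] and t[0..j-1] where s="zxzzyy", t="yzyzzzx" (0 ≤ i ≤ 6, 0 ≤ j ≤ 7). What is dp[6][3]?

   ''  y  z  y  z  z  z  x
''  0  0  0  0  0  0  0  0
 z  0  0  1  1  1  1  1  1
 x  0  0  1  1  1  1  1  2
 z  0  0  1  1  2  2  2  2
 z  0  0  1  1  2  3  3  3
 y  0  1  1  2  2  3  3  3
 y  0  1  1  2  2  3  3  3

2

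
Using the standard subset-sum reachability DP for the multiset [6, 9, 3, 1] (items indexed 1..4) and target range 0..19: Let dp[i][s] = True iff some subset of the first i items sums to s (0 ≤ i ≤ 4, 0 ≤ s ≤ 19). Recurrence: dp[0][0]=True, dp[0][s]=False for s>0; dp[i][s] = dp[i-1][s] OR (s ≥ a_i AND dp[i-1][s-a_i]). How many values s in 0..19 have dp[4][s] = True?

i\s   0   1   2   3   4   5   6   7   8   9  10  11  12  13  14  15  16  17  18  19
  0   T   F   F   F   F   F   F   F   F   F   F   F   F   F   F   F   F   F   F   F
  1   T   F   F   F   F   F   T   F   F   F   F   F   F   F   F   F   F   F   F   F
  2   T   F   F   F   F   F   T   F   F   T   F   F   F   F   F   T   F   F   F   F
  3   T   F   F   T   F   F   T   F   F   T   F   F   T   F   F   T   F   F   T   F
  4   T   T   F   T   T   F   T   T   F   T   T   F   T   T   F   T   T   F   T   T

14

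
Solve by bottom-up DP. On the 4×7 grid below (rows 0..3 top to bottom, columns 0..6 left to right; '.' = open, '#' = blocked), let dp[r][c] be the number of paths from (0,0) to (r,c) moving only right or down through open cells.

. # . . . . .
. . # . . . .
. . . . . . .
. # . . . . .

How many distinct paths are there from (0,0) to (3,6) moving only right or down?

10

r\c   0   1   2   3   4   5   6
  0   1   0   0   0   0   0   0
  1   1   1   0   0   0   0   0
  2   1   2   2   2   2   2   2
  3   1   0   2   4   6   8  10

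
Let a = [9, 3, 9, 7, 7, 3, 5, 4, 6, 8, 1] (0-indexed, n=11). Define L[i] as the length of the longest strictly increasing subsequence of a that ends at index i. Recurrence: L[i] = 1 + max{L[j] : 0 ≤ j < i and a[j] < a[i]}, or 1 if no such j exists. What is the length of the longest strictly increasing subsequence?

4

   i    0    1    2    3    4    5    6    7    8    9   10
a[i]    9    3    9    7    7    3    5    4    6    8    1
L[i]    1    1    2    2    2    1    2    2    3    4    1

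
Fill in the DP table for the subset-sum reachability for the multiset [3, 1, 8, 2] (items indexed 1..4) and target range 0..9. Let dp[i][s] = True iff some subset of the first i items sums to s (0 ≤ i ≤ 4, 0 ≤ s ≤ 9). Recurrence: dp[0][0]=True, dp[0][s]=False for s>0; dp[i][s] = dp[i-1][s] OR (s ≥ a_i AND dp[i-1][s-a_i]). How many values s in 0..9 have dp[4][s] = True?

i\s   0   1   2   3   4   5   6   7   8   9
  0   T   F   F   F   F   F   F   F   F   F
  1   T   F   F   T   F   F   F   F   F   F
  2   T   T   F   T   T   F   F   F   F   F
  3   T   T   F   T   T   F   F   F   T   T
  4   T   T   T   T   T   T   T   F   T   T

9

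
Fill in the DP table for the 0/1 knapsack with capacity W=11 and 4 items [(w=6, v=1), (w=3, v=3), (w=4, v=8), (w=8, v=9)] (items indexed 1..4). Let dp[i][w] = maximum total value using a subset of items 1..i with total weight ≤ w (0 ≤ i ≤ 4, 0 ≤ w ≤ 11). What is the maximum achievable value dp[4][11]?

i\w   0   1   2   3   4   5   6   7   8   9  10  11
  0   0   0   0   0   0   0   0   0   0   0   0   0
  1   0   0   0   0   0   0   1   1   1   1   1   1
  2   0   0   0   3   3   3   3   3   3   4   4   4
  3   0   0   0   3   8   8   8  11  11  11  11  11
  4   0   0   0   3   8   8   8  11  11  11  11  12

12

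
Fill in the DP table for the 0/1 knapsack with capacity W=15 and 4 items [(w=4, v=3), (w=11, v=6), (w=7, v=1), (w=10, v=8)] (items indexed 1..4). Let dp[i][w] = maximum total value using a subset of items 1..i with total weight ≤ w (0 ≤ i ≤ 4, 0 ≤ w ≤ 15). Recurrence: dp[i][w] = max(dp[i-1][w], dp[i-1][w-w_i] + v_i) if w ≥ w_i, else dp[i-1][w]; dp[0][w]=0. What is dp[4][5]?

i\w   0   1   2   3   4   5   6   7   8   9  10  11  12  13  14  15
  0   0   0   0   0   0   0   0   0   0   0   0   0   0   0   0   0
  1   0   0   0   0   3   3   3   3   3   3   3   3   3   3   3   3
  2   0   0   0   0   3   3   3   3   3   3   3   6   6   6   6   9
  3   0   0   0   0   3   3   3   3   3   3   3   6   6   6   6   9
  4   0   0   0   0   3   3   3   3   3   3   8   8   8   8  11  11

3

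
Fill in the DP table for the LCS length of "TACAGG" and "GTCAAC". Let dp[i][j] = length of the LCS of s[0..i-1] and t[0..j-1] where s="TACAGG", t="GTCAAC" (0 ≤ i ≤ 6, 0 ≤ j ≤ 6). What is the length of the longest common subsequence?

3

   ''  G  T  C  A  A  C
''  0  0  0  0  0  0  0
 T  0  0  1  1  1  1  1
 A  0  0  1  1  2  2  2
 C  0  0  1  2  2  2  3
 A  0  0  1  2  3  3  3
 G  0  1  1  2  3  3  3
 G  0  1  1  2  3  3  3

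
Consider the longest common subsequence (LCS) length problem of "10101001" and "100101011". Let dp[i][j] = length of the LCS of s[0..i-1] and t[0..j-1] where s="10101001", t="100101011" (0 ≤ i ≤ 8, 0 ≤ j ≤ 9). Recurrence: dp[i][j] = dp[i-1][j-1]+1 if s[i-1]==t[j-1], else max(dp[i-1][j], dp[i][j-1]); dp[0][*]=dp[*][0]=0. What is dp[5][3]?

   ''  1  0  0  1  0  1  0  1  1
''  0  0  0  0  0  0  0  0  0  0
 1  0  1  1  1  1  1  1  1  1  1
 0  0  1  2  2  2  2  2  2  2  2
 1  0  1  2  2  3  3  3  3  3  3
 0  0  1  2  3  3  4  4  4  4  4
 1  0  1  2  3  4  4  5  5  5  5
 0  0  1  2  3  4  5  5  6  6  6
 0  0  1  2  3  4  5  5  6  6  6
 1  0  1  2  3  4  5  6  6  7  7

3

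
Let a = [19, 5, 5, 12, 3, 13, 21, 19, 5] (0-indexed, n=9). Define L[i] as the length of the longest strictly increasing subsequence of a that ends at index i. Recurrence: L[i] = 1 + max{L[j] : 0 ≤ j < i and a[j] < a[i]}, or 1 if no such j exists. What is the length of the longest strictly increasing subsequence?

   i    0    1    2    3    4    5    6    7    8
a[i]   19    5    5   12    3   13   21   19    5
L[i]    1    1    1    2    1    3    4    4    2

4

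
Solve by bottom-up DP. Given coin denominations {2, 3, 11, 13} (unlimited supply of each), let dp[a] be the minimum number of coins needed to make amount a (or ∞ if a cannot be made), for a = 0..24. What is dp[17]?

 a  0  1  2  3  4  5  6  7  8  9 10 11 12 13 14 15 16 17 18 19 20 21 22 23 24
dp  0  -  1  1  2  2  2  3  3  3  4  1  4  1  2  2  2  3  3  3  4  4  2  5  2
(- denotes ∞ / unreachable)

3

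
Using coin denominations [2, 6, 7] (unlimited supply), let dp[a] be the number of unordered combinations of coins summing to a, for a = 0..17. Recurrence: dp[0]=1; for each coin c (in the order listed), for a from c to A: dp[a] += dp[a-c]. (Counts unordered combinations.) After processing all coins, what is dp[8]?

after  coin     0     1     2     3     4     5     6     7     8     9    10    11    12    13    14    15    16    17
          2     1     0     1     0     1     0     1     0     1     0     1     0     1     0     1     0     1     0
          6     1     0     1     0     1     0     2     0     2     0     2     0     3     0     3     0     3     0
          7     1     0     1     0     1     0     2     1     2     1     2     1     3     2     4     2     4     2

2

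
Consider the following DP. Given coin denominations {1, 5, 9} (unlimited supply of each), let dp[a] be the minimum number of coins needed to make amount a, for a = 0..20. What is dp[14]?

 a  0  1  2  3  4  5  6  7  8  9 10 11 12 13 14 15 16 17 18 19 20
dp  0  1  2  3  4  1  2  3  4  1  2  3  4  5  2  3  4  5  2  3  4

2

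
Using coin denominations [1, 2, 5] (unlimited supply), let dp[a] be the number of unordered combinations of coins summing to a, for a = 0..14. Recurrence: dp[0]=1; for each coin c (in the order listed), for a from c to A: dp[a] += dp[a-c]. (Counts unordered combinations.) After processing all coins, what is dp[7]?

after  coin     0     1     2     3     4     5     6     7     8     9    10    11    12    13    14
          1     1     1     1     1     1     1     1     1     1     1     1     1     1     1     1
          2     1     1     2     2     3     3     4     4     5     5     6     6     7     7     8
          5     1     1     2     2     3     4     5     6     7     8    10    11    13    14    16

6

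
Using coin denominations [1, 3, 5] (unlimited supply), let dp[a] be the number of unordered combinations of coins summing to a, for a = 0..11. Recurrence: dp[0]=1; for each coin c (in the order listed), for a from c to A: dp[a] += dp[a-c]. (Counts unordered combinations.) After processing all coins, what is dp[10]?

7

after  coin     0     1     2     3     4     5     6     7     8     9    10    11
          1     1     1     1     1     1     1     1     1     1     1     1     1
          3     1     1     1     2     2     2     3     3     3     4     4     4
          5     1     1     1     2     2     3     4     4     5     6     7     8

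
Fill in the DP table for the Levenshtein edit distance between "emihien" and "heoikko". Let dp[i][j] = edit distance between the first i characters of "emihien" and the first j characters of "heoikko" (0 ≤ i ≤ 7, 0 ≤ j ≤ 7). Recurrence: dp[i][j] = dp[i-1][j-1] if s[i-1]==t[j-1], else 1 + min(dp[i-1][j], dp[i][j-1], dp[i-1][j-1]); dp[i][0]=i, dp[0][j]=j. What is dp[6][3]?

5

   ''  h  e  o  i  k  k  o
''  0  1  2  3  4  5  6  7
 e  1  1  1  2  3  4  5  6
 m  2  2  2  2  3  4  5  6
 i  3  3  3  3  2  3  4  5
 h  4  3  4  4  3  3  4  5
 i  5  4  4  5  4  4  4  5
 e  6  5  4  5  5  5  5  5
 n  7  6  5  5  6  6  6  6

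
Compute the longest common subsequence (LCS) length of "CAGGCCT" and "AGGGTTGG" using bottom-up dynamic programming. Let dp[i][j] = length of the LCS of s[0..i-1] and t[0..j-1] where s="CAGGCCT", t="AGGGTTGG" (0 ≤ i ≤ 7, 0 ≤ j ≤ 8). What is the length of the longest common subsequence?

   ''  A  G  G  G  T  T  G  G
''  0  0  0  0  0  0  0  0  0
 C  0  0  0  0  0  0  0  0  0
 A  0  1  1  1  1  1  1  1  1
 G  0  1  2  2  2  2  2  2  2
 G  0  1  2  3  3  3  3  3  3
 C  0  1  2  3  3  3  3  3  3
 C  0  1  2  3  3  3  3  3  3
 T  0  1  2  3  3  4  4  4  4

4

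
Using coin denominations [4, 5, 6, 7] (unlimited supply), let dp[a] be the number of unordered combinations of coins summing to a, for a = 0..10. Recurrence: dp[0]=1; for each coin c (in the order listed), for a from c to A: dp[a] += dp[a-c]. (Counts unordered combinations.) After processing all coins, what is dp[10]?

2

after  coin     0     1     2     3     4     5     6     7     8     9    10
          4     1     0     0     0     1     0     0     0     1     0     0
          5     1     0     0     0     1     1     0     0     1     1     1
          6     1     0     0     0     1     1     1     0     1     1     2
          7     1     0     0     0     1     1     1     1     1     1     2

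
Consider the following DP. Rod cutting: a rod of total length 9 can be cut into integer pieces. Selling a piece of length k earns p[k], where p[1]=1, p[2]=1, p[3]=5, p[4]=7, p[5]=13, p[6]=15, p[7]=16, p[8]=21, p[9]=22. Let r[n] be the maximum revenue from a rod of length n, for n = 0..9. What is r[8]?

21

   n    0    1    2    3    4    5    6    7    8    9
r[n]    0    1    2    5    7   13   15   16   21   22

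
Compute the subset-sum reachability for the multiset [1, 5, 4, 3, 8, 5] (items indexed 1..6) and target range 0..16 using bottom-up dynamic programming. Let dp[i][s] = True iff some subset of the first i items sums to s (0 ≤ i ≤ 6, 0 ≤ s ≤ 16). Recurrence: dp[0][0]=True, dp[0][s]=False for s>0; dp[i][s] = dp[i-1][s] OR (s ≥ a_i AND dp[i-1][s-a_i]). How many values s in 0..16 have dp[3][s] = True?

i\s   0   1   2   3   4   5   6   7   8   9  10  11  12  13  14  15  16
  0   T   F   F   F   F   F   F   F   F   F   F   F   F   F   F   F   F
  1   T   T   F   F   F   F   F   F   F   F   F   F   F   F   F   F   F
  2   T   T   F   F   F   T   T   F   F   F   F   F   F   F   F   F   F
  3   T   T   F   F   T   T   T   F   F   T   T   F   F   F   F   F   F
  4   T   T   F   T   T   T   T   T   T   T   T   F   T   T   F   F   F
  5   T   T   F   T   T   T   T   T   T   T   T   T   T   T   T   T   T
  6   T   T   F   T   T   T   T   T   T   T   T   T   T   T   T   T   T

7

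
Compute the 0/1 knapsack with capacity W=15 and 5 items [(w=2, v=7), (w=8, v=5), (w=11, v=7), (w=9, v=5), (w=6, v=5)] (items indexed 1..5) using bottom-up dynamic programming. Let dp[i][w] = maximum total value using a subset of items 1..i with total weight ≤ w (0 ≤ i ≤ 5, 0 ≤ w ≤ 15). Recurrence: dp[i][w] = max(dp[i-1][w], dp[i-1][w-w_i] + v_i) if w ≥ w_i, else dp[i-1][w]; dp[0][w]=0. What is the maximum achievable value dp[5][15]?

14

i\w   0   1   2   3   4   5   6   7   8   9  10  11  12  13  14  15
  0   0   0   0   0   0   0   0   0   0   0   0   0   0   0   0   0
  1   0   0   7   7   7   7   7   7   7   7   7   7   7   7   7   7
  2   0   0   7   7   7   7   7   7   7   7  12  12  12  12  12  12
  3   0   0   7   7   7   7   7   7   7   7  12  12  12  14  14  14
  4   0   0   7   7   7   7   7   7   7   7  12  12  12  14  14  14
  5   0   0   7   7   7   7   7   7  12  12  12  12  12  14  14  14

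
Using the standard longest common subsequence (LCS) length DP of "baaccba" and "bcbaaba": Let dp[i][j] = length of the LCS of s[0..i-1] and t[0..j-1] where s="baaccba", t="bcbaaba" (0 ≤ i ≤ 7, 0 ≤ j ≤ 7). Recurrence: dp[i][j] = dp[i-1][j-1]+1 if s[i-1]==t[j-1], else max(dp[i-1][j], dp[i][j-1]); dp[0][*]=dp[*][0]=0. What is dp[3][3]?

   ''  b  c  b  a  a  b  a
''  0  0  0  0  0  0  0  0
 b  0  1  1  1  1  1  1  1
 a  0  1  1  1  2  2  2  2
 a  0  1  1  1  2  3  3  3
 c  0  1  2  2  2  3  3  3
 c  0  1  2  2  2  3  3  3
 b  0  1  2  3  3  3  4  4
 a  0  1  2  3  4  4  4  5

1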